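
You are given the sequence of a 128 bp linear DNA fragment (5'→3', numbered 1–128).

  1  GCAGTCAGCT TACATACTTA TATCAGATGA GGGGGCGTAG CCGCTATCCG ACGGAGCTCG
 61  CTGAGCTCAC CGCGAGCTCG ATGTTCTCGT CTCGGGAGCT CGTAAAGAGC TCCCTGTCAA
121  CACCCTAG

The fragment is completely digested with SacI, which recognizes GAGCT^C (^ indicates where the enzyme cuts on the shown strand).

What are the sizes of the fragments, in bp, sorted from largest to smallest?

SacI sites (GAGCTC) start at positions 54, 63, 74, 96, 107.
SacI cuts after base 5 of each site (before the last base), so after positions 58, 67, 78, 100, 111.
Linear molecule, 5 cuts → 6 fragments:
  1–58 → 58 bp
  59–67 → 9 bp
  68–78 → 11 bp
  79–100 → 22 bp
  101–111 → 11 bp
  112–128 → 17 bp
Sorted largest to smallest: 58, 22, 17, 11, 11, 9 bp.

58, 22, 17, 11, 11, 9 bp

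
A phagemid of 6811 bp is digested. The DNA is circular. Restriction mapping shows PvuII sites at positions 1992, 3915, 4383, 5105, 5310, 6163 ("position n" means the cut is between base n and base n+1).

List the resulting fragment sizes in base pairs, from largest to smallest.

Circular molecule, 6 cuts → 6 fragments:
  3915 − 1992 = 1923 bp
  4383 − 3915 = 468 bp
  5105 − 4383 = 722 bp
  5310 − 5105 = 205 bp
  6163 − 5310 = 853 bp
  wrap: 6811 − 6163 + 1992 = 2640 bp
Sorted largest to smallest: 2640, 1923, 853, 722, 468, 205 bp.

2640, 1923, 853, 722, 468, 205 bp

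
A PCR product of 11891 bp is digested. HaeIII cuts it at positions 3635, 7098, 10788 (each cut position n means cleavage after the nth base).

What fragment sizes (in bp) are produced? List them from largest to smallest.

3690, 3635, 3463, 1103 bp

Linear molecule, 3 cuts → 4 fragments:
  3635 − 0 = 3635 bp
  7098 − 3635 = 3463 bp
  10788 − 7098 = 3690 bp
  11891 − 10788 = 1103 bp
Sorted largest to smallest: 3690, 3635, 3463, 1103 bp.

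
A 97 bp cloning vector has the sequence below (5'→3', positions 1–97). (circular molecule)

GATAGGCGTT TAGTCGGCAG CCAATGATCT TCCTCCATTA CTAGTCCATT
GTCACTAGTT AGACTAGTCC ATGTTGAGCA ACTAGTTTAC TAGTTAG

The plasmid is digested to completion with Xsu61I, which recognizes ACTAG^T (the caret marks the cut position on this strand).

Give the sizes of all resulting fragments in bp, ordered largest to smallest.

48, 18, 14, 9, 8 bp

Xsu61I sites (ACTAGT) start at positions 40, 54, 63, 81, 89.
Xsu61I cuts after base 5 of each site (before the last base), so after positions 44, 58, 67, 85, 93.
Circular molecule, 5 cuts → 5 fragments:
  45–58 → 14 bp
  59–67 → 9 bp
  68–85 → 18 bp
  86–93 → 8 bp
  94–97 then 1–44 → 4 + 44 = 48 bp
Sorted largest to smallest: 48, 18, 14, 9, 8 bp.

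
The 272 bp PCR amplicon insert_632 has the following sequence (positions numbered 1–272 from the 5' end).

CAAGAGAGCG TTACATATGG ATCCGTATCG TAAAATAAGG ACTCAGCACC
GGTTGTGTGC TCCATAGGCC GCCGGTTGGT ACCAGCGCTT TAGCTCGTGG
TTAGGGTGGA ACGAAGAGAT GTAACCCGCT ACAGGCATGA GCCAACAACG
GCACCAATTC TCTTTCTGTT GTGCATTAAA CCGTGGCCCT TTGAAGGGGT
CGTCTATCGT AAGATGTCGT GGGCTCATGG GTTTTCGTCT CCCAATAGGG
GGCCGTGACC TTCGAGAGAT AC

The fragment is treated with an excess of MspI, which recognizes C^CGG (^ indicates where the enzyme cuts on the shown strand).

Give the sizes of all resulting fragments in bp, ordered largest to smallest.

200, 49, 23 bp

MspI sites (CCGG) start at positions 49, 72.
MspI cuts after the first base of each site, so after positions 49, 72.
Linear molecule, 2 cuts → 3 fragments:
  1–49 → 49 bp
  50–72 → 23 bp
  73–272 → 200 bp
Sorted largest to smallest: 200, 49, 23 bp.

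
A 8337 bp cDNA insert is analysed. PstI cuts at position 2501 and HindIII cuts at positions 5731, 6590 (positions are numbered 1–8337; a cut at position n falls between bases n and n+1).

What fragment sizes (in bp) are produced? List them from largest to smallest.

Combined cut positions (sorted): 2501, 5731, 6590.
Linear molecule, 3 cuts → 4 fragments:
  2501 − 0 = 2501 bp
  5731 − 2501 = 3230 bp
  6590 − 5731 = 859 bp
  8337 − 6590 = 1747 bp
Sorted largest to smallest: 3230, 2501, 1747, 859 bp.

3230, 2501, 1747, 859 bp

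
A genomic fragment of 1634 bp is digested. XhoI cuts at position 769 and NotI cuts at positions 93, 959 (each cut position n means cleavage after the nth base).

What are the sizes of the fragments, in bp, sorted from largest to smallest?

676, 675, 190, 93 bp

Combined cut positions (sorted): 93, 769, 959.
Linear molecule, 3 cuts → 4 fragments:
  93 − 0 = 93 bp
  769 − 93 = 676 bp
  959 − 769 = 190 bp
  1634 − 959 = 675 bp
Sorted largest to smallest: 676, 675, 190, 93 bp.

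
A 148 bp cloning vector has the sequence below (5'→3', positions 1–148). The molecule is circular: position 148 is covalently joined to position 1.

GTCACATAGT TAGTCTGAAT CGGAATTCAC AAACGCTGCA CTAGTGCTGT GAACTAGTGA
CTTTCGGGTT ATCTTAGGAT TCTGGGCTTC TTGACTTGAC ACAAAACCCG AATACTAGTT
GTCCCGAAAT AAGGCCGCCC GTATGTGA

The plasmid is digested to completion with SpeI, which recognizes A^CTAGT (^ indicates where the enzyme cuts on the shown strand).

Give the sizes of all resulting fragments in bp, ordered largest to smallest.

SpeI sites (ACTAGT) start at positions 40, 53, 114.
SpeI cuts after the first base of each site, so after positions 40, 53, 114.
Circular molecule, 3 cuts → 3 fragments:
  41–53 → 13 bp
  54–114 → 61 bp
  115–148 then 1–40 → 34 + 40 = 74 bp
Sorted largest to smallest: 74, 61, 13 bp.

74, 61, 13 bp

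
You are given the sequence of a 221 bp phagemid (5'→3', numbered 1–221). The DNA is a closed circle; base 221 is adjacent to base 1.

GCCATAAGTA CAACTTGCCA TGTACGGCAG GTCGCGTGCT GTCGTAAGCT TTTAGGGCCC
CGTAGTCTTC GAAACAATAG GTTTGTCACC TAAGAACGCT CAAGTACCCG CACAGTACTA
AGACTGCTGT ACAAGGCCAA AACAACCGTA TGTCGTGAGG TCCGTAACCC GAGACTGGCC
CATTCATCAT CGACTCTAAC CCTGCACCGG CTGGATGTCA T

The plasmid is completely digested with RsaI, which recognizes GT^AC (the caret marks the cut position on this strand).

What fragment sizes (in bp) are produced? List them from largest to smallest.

RsaI sites (GTAC) start at positions 8, 22, 104, 115, 129.
RsaI cuts after base 2 of each site, so after positions 9, 23, 105, 116, 130.
Circular molecule, 5 cuts → 5 fragments:
  10–23 → 14 bp
  24–105 → 82 bp
  106–116 → 11 bp
  117–130 → 14 bp
  131–221 then 1–9 → 91 + 9 = 100 bp
Sorted largest to smallest: 100, 82, 14, 14, 11 bp.

100, 82, 14, 14, 11 bp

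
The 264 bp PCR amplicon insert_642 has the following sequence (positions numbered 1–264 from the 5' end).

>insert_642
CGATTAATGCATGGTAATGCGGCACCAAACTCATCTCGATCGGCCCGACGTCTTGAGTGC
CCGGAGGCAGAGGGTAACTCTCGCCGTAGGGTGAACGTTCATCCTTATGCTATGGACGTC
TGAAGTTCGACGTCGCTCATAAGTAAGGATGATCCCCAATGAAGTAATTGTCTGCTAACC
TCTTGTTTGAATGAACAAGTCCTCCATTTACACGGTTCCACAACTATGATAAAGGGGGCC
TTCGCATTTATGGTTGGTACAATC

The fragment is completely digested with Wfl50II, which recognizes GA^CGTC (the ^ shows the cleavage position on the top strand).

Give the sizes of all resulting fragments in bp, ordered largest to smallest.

134, 68, 48, 14 bp

Wfl50II sites (GACGTC) start at positions 47, 115, 129.
Wfl50II cuts after base 2 of each site, so after positions 48, 116, 130.
Linear molecule, 3 cuts → 4 fragments:
  1–48 → 48 bp
  49–116 → 68 bp
  117–130 → 14 bp
  131–264 → 134 bp
Sorted largest to smallest: 134, 68, 48, 14 bp.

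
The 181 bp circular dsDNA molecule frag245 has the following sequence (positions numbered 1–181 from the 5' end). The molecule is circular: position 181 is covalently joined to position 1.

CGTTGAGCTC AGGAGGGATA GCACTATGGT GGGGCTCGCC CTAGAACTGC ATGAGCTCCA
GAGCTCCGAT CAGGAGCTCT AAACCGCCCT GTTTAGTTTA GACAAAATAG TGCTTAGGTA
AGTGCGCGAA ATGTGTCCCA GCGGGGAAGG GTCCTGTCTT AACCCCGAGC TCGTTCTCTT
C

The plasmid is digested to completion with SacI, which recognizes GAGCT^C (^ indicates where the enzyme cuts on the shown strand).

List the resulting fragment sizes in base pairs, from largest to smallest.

93, 48, 19, 13, 8 bp

SacI sites (GAGCTC) start at positions 5, 53, 61, 74, 167.
SacI cuts after base 5 of each site (before the last base), so after positions 9, 57, 65, 78, 171.
Circular molecule, 5 cuts → 5 fragments:
  10–57 → 48 bp
  58–65 → 8 bp
  66–78 → 13 bp
  79–171 → 93 bp
  172–181 then 1–9 → 10 + 9 = 19 bp
Sorted largest to smallest: 93, 48, 19, 13, 8 bp.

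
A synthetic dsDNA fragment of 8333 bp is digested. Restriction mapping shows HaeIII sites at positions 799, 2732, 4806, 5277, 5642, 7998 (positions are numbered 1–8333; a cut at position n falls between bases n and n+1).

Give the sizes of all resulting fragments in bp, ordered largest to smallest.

2356, 2074, 1933, 799, 471, 365, 335 bp

Linear molecule, 6 cuts → 7 fragments:
  799 − 0 = 799 bp
  2732 − 799 = 1933 bp
  4806 − 2732 = 2074 bp
  5277 − 4806 = 471 bp
  5642 − 5277 = 365 bp
  7998 − 5642 = 2356 bp
  8333 − 7998 = 335 bp
Sorted largest to smallest: 2356, 2074, 1933, 799, 471, 365, 335 bp.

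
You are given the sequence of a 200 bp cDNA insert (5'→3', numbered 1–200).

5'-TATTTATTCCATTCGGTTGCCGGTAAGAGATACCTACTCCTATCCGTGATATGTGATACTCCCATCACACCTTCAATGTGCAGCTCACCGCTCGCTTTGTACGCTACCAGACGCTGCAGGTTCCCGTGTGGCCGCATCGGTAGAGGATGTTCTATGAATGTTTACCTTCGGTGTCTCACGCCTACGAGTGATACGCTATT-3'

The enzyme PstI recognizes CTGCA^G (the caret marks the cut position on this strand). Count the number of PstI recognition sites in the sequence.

CTGCAG occurs starting at position 114.
PstI cuts at 1 site.

1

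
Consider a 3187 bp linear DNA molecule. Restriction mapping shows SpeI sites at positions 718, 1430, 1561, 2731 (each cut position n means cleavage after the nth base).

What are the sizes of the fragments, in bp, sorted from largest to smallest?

1170, 718, 712, 456, 131 bp

Linear molecule, 4 cuts → 5 fragments:
  718 − 0 = 718 bp
  1430 − 718 = 712 bp
  1561 − 1430 = 131 bp
  2731 − 1561 = 1170 bp
  3187 − 2731 = 456 bp
Sorted largest to smallest: 1170, 718, 712, 456, 131 bp.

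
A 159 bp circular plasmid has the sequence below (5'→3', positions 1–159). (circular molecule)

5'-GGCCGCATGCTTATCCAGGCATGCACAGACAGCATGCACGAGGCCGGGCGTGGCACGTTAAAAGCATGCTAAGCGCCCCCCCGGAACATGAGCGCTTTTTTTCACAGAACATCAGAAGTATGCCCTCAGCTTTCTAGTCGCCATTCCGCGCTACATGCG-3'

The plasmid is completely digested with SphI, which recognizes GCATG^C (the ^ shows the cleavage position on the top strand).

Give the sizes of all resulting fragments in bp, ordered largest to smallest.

100, 32, 14, 13 bp

SphI sites (GCATGC) start at positions 5, 19, 32, 64.
SphI cuts after base 5 of each site (before the last base), so after positions 9, 23, 36, 68.
Circular molecule, 4 cuts → 4 fragments:
  10–23 → 14 bp
  24–36 → 13 bp
  37–68 → 32 bp
  69–159 then 1–9 → 91 + 9 = 100 bp
Sorted largest to smallest: 100, 32, 14, 13 bp.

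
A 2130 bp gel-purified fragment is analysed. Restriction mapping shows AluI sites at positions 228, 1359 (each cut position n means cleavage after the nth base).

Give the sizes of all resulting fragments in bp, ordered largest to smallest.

1131, 771, 228 bp

Linear molecule, 2 cuts → 3 fragments:
  228 − 0 = 228 bp
  1359 − 228 = 1131 bp
  2130 − 1359 = 771 bp
Sorted largest to smallest: 1131, 771, 228 bp.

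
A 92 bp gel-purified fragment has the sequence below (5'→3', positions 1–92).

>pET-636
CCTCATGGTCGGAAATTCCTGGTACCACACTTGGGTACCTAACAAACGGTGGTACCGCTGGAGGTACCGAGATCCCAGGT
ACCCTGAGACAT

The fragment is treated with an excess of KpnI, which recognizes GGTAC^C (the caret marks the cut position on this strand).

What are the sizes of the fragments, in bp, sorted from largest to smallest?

25, 17, 15, 13, 12, 10 bp

KpnI sites (GGTACC) start at positions 21, 34, 51, 63, 78.
KpnI cuts after base 5 of each site (before the last base), so after positions 25, 38, 55, 67, 82.
Linear molecule, 5 cuts → 6 fragments:
  1–25 → 25 bp
  26–38 → 13 bp
  39–55 → 17 bp
  56–67 → 12 bp
  68–82 → 15 bp
  83–92 → 10 bp
Sorted largest to smallest: 25, 17, 15, 13, 12, 10 bp.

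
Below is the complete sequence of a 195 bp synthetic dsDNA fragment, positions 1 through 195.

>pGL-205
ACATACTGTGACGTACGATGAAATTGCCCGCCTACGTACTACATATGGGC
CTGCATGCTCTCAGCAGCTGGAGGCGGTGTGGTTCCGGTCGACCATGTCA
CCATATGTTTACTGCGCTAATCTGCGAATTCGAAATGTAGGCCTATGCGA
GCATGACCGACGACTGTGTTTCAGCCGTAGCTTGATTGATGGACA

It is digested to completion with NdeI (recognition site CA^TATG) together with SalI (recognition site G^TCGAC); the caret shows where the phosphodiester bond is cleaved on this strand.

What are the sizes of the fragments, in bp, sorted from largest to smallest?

92, 45, 43, 15 bp

NdeI sites (CATATG) start at positions 42, 102.
NdeI cuts after base 2 of each site, so after positions 43, 103.
The SalI site (GTCGAC) starts at position 88.
SalI cuts after the first base of each site, so after position 88.
Combined cut positions: 43, 88, 103.
Linear molecule, 3 cuts → 4 fragments:
  1–43 → 43 bp
  44–88 → 45 bp
  89–103 → 15 bp
  104–195 → 92 bp
Sorted largest to smallest: 92, 45, 43, 15 bp.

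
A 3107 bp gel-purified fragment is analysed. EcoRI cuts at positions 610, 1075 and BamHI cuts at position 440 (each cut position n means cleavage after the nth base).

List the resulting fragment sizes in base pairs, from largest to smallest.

2032, 465, 440, 170 bp

Combined cut positions (sorted): 440, 610, 1075.
Linear molecule, 3 cuts → 4 fragments:
  440 − 0 = 440 bp
  610 − 440 = 170 bp
  1075 − 610 = 465 bp
  3107 − 1075 = 2032 bp
Sorted largest to smallest: 2032, 465, 440, 170 bp.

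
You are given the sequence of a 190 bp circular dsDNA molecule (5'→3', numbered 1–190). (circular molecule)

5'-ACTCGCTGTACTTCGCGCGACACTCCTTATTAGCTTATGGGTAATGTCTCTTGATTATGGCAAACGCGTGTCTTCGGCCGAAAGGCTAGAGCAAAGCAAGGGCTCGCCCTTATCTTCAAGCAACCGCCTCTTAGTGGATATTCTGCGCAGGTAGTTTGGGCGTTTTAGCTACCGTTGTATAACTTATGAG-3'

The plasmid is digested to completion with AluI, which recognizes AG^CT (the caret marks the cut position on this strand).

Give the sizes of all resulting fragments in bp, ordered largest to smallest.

AluI sites (AGCT) start at positions 32, 167.
AluI cuts after base 2 of each site, so after positions 33, 168.
Circular molecule, 2 cuts → 2 fragments:
  34–168 → 135 bp
  169–190 then 1–33 → 22 + 33 = 55 bp
Sorted largest to smallest: 135, 55 bp.

135, 55 bp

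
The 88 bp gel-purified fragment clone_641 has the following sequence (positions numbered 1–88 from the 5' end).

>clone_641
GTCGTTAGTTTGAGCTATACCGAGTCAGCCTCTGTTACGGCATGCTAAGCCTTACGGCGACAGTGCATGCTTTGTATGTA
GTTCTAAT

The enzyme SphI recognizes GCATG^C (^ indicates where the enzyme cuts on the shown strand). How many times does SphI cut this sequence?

2

GCATGC occurs starting at positions 40, 65.
SphI cuts at 2 sites.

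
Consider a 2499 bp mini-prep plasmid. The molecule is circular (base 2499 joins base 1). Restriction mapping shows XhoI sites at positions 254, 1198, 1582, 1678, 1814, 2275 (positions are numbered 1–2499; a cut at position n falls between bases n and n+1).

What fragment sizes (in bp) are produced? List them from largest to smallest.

Circular molecule, 6 cuts → 6 fragments:
  1198 − 254 = 944 bp
  1582 − 1198 = 384 bp
  1678 − 1582 = 96 bp
  1814 − 1678 = 136 bp
  2275 − 1814 = 461 bp
  wrap: 2499 − 2275 + 254 = 478 bp
Sorted largest to smallest: 944, 478, 461, 384, 136, 96 bp.

944, 478, 461, 384, 136, 96 bp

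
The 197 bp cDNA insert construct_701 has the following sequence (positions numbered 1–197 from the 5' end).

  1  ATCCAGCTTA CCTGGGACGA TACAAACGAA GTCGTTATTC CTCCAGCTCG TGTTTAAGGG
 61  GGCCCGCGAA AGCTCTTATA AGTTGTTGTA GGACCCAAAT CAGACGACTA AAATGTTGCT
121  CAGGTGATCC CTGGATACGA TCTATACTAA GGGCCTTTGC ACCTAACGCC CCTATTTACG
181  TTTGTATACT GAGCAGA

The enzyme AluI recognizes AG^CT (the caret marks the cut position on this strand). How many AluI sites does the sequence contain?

AGCT occurs starting at positions 5, 45, 71.
AluI cuts at 3 sites.

3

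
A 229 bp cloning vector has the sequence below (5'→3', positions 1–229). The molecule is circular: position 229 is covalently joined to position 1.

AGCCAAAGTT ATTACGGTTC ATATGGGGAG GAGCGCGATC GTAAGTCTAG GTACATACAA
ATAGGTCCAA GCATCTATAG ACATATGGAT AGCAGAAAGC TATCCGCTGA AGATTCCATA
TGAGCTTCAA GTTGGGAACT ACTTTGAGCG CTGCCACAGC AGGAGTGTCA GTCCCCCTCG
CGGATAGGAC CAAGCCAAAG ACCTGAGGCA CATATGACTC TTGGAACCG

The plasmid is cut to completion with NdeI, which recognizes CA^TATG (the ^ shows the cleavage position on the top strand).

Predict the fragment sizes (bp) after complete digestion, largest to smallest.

NdeI sites (CATATG) start at positions 20, 82, 117, 211.
NdeI cuts after base 2 of each site, so after positions 21, 83, 118, 212.
Circular molecule, 4 cuts → 4 fragments:
  22–83 → 62 bp
  84–118 → 35 bp
  119–212 → 94 bp
  213–229 then 1–21 → 17 + 21 = 38 bp
Sorted largest to smallest: 94, 62, 38, 35 bp.

94, 62, 38, 35 bp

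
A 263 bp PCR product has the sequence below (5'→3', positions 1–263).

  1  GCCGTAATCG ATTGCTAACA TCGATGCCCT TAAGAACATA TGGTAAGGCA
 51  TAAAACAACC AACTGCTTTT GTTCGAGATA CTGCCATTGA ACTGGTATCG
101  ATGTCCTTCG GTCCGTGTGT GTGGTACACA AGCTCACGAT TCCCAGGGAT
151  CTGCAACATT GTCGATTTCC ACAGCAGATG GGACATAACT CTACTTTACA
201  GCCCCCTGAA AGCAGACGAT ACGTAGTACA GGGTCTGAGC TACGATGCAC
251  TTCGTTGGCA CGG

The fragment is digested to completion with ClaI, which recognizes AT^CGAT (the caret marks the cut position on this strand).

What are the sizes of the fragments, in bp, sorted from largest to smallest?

ClaI sites (ATCGAT) start at positions 7, 20, 97.
ClaI cuts after base 2 of each site, so after positions 8, 21, 98.
Linear molecule, 3 cuts → 4 fragments:
  1–8 → 8 bp
  9–21 → 13 bp
  22–98 → 77 bp
  99–263 → 165 bp
Sorted largest to smallest: 165, 77, 13, 8 bp.

165, 77, 13, 8 bp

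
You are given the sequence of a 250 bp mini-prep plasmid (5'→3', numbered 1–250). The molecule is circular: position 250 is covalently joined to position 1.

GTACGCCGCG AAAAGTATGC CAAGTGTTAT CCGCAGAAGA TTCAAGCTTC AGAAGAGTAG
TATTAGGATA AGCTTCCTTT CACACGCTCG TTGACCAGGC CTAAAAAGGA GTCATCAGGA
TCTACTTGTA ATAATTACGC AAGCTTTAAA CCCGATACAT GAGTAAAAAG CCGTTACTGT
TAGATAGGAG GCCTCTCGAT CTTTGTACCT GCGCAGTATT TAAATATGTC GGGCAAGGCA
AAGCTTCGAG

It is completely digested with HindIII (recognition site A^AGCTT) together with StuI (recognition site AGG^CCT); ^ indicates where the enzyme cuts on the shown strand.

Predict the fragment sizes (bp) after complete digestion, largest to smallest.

53, 50, 50, 42, 29, 26 bp

HindIII sites (AAGCTT) start at positions 44, 70, 141, 241.
HindIII cuts after the first base of each site, so after positions 44, 70, 141, 241.
StuI sites (AGGCCT) start at positions 97, 189.
StuI cuts after base 3 of each site, so after positions 99, 191.
Combined cut positions: 44, 70, 99, 141, 191, 241.
Circular molecule, 6 cuts → 6 fragments:
  45–70 → 26 bp
  71–99 → 29 bp
  100–141 → 42 bp
  142–191 → 50 bp
  192–241 → 50 bp
  242–250 then 1–44 → 9 + 44 = 53 bp
Sorted largest to smallest: 53, 50, 50, 42, 29, 26 bp.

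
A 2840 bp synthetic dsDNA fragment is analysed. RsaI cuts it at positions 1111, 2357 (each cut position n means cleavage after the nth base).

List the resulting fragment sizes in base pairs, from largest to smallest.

Linear molecule, 2 cuts → 3 fragments:
  1111 − 0 = 1111 bp
  2357 − 1111 = 1246 bp
  2840 − 2357 = 483 bp
Sorted largest to smallest: 1246, 1111, 483 bp.

1246, 1111, 483 bp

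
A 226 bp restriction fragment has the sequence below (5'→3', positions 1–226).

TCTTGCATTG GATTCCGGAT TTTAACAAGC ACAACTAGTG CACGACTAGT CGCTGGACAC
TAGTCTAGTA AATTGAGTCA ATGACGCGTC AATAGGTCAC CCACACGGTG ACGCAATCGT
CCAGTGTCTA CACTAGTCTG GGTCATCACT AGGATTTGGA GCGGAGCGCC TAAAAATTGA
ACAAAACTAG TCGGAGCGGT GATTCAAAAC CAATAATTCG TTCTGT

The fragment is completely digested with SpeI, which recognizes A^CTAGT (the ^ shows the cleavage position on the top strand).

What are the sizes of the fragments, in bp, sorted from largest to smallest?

SpeI sites (ACTAGT) start at positions 34, 45, 59, 132, 186.
SpeI cuts after the first base of each site, so after positions 34, 45, 59, 132, 186.
Linear molecule, 5 cuts → 6 fragments:
  1–34 → 34 bp
  35–45 → 11 bp
  46–59 → 14 bp
  60–132 → 73 bp
  133–186 → 54 bp
  187–226 → 40 bp
Sorted largest to smallest: 73, 54, 40, 34, 14, 11 bp.

73, 54, 40, 34, 14, 11 bp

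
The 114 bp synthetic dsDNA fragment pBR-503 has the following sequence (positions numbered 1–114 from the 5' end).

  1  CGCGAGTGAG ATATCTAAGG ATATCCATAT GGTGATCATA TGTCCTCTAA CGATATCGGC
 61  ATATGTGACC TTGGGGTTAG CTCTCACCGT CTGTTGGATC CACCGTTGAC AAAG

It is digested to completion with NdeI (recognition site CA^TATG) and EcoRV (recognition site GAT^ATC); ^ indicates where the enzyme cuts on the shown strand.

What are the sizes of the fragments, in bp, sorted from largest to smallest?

53, 16, 12, 11, 10, 7, 5 bp

NdeI sites (CATATG) start at positions 26, 37, 60.
NdeI cuts after base 2 of each site, so after positions 27, 38, 61.
EcoRV sites (GATATC) start at positions 10, 20, 52.
EcoRV cuts after base 3 of each site, so after positions 12, 22, 54.
Combined cut positions: 12, 22, 27, 38, 54, 61.
Linear molecule, 6 cuts → 7 fragments:
  1–12 → 12 bp
  13–22 → 10 bp
  23–27 → 5 bp
  28–38 → 11 bp
  39–54 → 16 bp
  55–61 → 7 bp
  62–114 → 53 bp
Sorted largest to smallest: 53, 16, 12, 11, 10, 7, 5 bp.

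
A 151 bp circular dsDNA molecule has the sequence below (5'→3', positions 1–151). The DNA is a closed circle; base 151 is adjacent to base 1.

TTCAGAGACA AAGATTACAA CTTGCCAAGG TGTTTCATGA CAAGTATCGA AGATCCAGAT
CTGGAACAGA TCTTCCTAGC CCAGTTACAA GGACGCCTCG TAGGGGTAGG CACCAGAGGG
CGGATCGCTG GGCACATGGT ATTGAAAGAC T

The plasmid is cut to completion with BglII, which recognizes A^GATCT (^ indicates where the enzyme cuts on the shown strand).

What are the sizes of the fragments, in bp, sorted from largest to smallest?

140, 11 bp

BglII sites (AGATCT) start at positions 57, 68.
BglII cuts after the first base of each site, so after positions 57, 68.
Circular molecule, 2 cuts → 2 fragments:
  58–68 → 11 bp
  69–151 then 1–57 → 83 + 57 = 140 bp
Sorted largest to smallest: 140, 11 bp.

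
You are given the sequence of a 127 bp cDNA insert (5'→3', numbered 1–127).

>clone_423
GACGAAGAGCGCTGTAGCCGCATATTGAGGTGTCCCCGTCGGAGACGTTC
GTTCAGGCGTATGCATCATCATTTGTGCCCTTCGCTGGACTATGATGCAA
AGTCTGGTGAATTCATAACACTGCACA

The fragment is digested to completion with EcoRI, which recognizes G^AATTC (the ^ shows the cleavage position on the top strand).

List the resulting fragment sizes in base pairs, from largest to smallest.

109, 18 bp

The EcoRI site (GAATTC) starts at position 109.
EcoRI cuts after the first base of each site, so after position 109.
Linear molecule, 1 cut → 2 fragments:
  1–109 → 109 bp
  110–127 → 18 bp
Sorted largest to smallest: 109, 18 bp.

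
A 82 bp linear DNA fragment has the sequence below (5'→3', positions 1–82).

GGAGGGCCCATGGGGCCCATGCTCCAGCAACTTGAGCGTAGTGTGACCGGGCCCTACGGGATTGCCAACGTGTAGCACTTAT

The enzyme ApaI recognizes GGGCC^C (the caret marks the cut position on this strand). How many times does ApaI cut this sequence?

GGGCCC occurs starting at positions 4, 13, 49.
ApaI cuts at 3 sites.

3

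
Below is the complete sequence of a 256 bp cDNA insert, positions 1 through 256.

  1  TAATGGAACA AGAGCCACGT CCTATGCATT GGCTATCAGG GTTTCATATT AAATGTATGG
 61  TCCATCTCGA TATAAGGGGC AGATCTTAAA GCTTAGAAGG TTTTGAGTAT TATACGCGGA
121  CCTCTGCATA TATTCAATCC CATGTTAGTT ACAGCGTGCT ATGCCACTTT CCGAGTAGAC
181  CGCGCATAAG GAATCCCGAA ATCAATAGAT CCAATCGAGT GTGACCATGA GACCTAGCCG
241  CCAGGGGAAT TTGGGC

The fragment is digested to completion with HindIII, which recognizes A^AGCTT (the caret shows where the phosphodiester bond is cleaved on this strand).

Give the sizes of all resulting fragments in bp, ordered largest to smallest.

167, 89 bp

The HindIII site (AAGCTT) starts at position 89.
HindIII cuts after the first base of each site, so after position 89.
Linear molecule, 1 cut → 2 fragments:
  1–89 → 89 bp
  90–256 → 167 bp
Sorted largest to smallest: 167, 89 bp.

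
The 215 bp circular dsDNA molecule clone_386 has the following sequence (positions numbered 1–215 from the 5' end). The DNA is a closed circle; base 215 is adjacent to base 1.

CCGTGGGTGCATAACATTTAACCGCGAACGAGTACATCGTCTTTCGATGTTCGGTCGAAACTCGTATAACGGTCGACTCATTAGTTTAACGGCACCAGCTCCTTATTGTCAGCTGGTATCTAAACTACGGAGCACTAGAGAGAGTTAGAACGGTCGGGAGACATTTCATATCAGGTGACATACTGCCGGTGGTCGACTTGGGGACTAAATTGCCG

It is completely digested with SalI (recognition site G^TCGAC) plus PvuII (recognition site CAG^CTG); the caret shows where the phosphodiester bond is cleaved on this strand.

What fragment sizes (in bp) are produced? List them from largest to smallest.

95, 80, 40 bp

SalI sites (GTCGAC) start at positions 72, 192.
SalI cuts after the first base of each site, so after positions 72, 192.
The PvuII site (CAGCTG) starts at position 110.
PvuII cuts after base 3 of each site, so after position 112.
Combined cut positions: 72, 112, 192.
Circular molecule, 3 cuts → 3 fragments:
  73–112 → 40 bp
  113–192 → 80 bp
  193–215 then 1–72 → 23 + 72 = 95 bp
Sorted largest to smallest: 95, 80, 40 bp.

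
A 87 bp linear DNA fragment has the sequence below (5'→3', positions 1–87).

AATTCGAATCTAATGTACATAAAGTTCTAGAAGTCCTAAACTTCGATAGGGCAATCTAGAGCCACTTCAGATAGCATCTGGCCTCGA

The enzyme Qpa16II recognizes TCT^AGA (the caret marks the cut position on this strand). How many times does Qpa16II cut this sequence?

TCTAGA occurs starting at positions 26, 55.
Qpa16II cuts at 2 sites.

2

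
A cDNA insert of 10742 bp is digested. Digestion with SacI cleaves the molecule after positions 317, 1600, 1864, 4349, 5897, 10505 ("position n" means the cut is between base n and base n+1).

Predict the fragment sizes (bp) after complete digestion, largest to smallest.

Linear molecule, 6 cuts → 7 fragments:
  317 − 0 = 317 bp
  1600 − 317 = 1283 bp
  1864 − 1600 = 264 bp
  4349 − 1864 = 2485 bp
  5897 − 4349 = 1548 bp
  10505 − 5897 = 4608 bp
  10742 − 10505 = 237 bp
Sorted largest to smallest: 4608, 2485, 1548, 1283, 317, 264, 237 bp.

4608, 2485, 1548, 1283, 317, 264, 237 bp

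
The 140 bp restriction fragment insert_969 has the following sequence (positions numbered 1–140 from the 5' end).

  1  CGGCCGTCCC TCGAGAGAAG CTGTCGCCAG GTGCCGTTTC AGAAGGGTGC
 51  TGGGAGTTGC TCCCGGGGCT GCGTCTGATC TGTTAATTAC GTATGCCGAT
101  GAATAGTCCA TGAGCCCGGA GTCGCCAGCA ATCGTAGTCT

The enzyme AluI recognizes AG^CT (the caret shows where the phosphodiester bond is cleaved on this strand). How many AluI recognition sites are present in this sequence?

1

AGCT occurs starting at position 19.
AluI cuts at 1 site.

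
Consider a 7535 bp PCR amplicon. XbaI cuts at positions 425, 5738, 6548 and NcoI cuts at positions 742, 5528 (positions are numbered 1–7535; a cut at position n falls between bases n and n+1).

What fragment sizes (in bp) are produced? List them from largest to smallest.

4786, 987, 810, 425, 317, 210 bp

Combined cut positions (sorted): 425, 742, 5528, 5738, 6548.
Linear molecule, 5 cuts → 6 fragments:
  425 − 0 = 425 bp
  742 − 425 = 317 bp
  5528 − 742 = 4786 bp
  5738 − 5528 = 210 bp
  6548 − 5738 = 810 bp
  7535 − 6548 = 987 bp
Sorted largest to smallest: 4786, 987, 810, 425, 317, 210 bp.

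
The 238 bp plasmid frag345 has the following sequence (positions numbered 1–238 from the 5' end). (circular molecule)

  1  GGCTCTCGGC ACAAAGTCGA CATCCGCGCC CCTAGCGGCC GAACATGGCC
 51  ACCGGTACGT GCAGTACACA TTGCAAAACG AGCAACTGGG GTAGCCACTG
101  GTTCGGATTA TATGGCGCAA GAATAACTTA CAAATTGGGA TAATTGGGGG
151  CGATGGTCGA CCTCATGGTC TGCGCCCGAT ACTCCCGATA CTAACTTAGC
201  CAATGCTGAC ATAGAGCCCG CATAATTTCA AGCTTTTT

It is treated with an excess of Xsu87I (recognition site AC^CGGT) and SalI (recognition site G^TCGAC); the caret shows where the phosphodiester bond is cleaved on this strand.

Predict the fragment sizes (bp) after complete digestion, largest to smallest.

104, 98, 36 bp

The Xsu87I site (ACCGGT) starts at position 51.
Xsu87I cuts after base 2 of each site, so after position 52.
SalI sites (GTCGAC) start at positions 16, 156.
SalI cuts after the first base of each site, so after positions 16, 156.
Combined cut positions: 16, 52, 156.
Circular molecule, 3 cuts → 3 fragments:
  17–52 → 36 bp
  53–156 → 104 bp
  157–238 then 1–16 → 82 + 16 = 98 bp
Sorted largest to smallest: 104, 98, 36 bp.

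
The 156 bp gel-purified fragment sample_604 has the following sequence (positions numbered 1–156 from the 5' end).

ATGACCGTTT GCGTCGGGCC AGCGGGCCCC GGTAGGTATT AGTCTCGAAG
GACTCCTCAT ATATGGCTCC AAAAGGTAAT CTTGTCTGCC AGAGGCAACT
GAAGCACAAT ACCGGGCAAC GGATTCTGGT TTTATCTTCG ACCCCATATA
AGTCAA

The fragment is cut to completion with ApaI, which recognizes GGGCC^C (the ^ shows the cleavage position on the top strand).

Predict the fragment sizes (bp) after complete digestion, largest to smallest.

The ApaI site (GGGCCC) starts at position 24.
ApaI cuts after base 5 of each site (before the last base), so after position 28.
Linear molecule, 1 cut → 2 fragments:
  1–28 → 28 bp
  29–156 → 128 bp
Sorted largest to smallest: 128, 28 bp.

128, 28 bp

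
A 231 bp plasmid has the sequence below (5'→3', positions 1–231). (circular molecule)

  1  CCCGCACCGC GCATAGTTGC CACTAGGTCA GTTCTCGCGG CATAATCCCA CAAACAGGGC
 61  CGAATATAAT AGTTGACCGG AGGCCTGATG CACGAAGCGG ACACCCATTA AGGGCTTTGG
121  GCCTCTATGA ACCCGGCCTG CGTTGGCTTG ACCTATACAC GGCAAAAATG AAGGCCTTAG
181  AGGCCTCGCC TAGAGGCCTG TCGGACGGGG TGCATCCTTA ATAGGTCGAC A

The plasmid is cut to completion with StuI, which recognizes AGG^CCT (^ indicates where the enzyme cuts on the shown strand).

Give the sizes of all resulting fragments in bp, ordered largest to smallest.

StuI sites (AGGCCT) start at positions 81, 172, 181, 194.
StuI cuts after base 3 of each site, so after positions 83, 174, 183, 196.
Circular molecule, 4 cuts → 4 fragments:
  84–174 → 91 bp
  175–183 → 9 bp
  184–196 → 13 bp
  197–231 then 1–83 → 35 + 83 = 118 bp
Sorted largest to smallest: 118, 91, 13, 9 bp.

118, 91, 13, 9 bp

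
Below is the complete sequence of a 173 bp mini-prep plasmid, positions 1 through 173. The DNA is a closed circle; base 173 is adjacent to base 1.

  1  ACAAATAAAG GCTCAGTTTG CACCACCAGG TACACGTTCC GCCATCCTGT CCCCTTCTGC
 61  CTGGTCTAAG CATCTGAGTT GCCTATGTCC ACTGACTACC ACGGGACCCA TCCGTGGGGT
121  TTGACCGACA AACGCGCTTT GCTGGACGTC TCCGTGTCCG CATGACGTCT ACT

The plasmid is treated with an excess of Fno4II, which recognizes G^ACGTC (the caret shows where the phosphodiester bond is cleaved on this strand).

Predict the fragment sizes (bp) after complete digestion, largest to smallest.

Fno4II sites (GACGTC) start at positions 145, 164.
Fno4II cuts after the first base of each site, so after positions 145, 164.
Circular molecule, 2 cuts → 2 fragments:
  146–164 → 19 bp
  165–173 then 1–145 → 9 + 145 = 154 bp
Sorted largest to smallest: 154, 19 bp.

154, 19 bp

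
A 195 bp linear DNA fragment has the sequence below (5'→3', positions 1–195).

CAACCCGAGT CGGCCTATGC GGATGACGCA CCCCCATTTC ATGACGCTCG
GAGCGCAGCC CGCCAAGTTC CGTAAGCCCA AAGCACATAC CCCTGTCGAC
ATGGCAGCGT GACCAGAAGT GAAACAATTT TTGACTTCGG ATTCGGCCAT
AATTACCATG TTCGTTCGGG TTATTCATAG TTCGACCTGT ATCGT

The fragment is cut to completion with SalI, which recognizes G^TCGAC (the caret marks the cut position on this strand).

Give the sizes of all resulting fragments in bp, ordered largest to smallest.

100, 95 bp

The SalI site (GTCGAC) starts at position 95.
SalI cuts after the first base of each site, so after position 95.
Linear molecule, 1 cut → 2 fragments:
  1–95 → 95 bp
  96–195 → 100 bp
Sorted largest to smallest: 100, 95 bp.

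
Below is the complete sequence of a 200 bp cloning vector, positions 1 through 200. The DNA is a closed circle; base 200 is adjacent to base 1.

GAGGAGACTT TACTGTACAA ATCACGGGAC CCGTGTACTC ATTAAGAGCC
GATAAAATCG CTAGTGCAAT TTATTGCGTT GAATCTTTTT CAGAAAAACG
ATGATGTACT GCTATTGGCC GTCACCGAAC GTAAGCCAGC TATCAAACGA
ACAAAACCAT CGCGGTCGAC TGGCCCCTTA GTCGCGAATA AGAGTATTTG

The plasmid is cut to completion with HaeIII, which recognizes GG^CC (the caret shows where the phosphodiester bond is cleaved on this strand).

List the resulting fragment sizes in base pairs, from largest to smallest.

145, 55 bp

HaeIII sites (GGCC) start at positions 117, 172.
HaeIII cuts after base 2 of each site, so after positions 118, 173.
Circular molecule, 2 cuts → 2 fragments:
  119–173 → 55 bp
  174–200 then 1–118 → 27 + 118 = 145 bp
Sorted largest to smallest: 145, 55 bp.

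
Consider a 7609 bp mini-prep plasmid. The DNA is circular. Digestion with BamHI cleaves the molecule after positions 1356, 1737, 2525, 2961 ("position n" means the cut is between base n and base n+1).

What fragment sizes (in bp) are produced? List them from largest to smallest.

6004, 788, 436, 381 bp

Circular molecule, 4 cuts → 4 fragments:
  1737 − 1356 = 381 bp
  2525 − 1737 = 788 bp
  2961 − 2525 = 436 bp
  wrap: 7609 − 2961 + 1356 = 6004 bp
Sorted largest to smallest: 6004, 788, 436, 381 bp.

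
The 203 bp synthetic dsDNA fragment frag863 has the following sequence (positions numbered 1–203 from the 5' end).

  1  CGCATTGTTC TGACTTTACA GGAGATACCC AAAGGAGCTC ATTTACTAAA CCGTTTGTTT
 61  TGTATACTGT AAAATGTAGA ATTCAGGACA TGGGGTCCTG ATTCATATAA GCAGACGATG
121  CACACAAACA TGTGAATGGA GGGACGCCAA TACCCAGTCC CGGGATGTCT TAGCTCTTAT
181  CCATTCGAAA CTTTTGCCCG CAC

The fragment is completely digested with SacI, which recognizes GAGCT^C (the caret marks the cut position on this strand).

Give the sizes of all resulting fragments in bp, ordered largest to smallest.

164, 39 bp

The SacI site (GAGCTC) starts at position 35.
SacI cuts after base 5 of each site (before the last base), so after position 39.
Linear molecule, 1 cut → 2 fragments:
  1–39 → 39 bp
  40–203 → 164 bp
Sorted largest to smallest: 164, 39 bp.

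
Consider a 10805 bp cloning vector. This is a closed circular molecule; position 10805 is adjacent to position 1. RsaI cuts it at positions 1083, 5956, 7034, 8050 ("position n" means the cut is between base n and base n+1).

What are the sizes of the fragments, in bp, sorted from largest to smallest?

4873, 3838, 1078, 1016 bp

Circular molecule, 4 cuts → 4 fragments:
  5956 − 1083 = 4873 bp
  7034 − 5956 = 1078 bp
  8050 − 7034 = 1016 bp
  wrap: 10805 − 8050 + 1083 = 3838 bp
Sorted largest to smallest: 4873, 3838, 1078, 1016 bp.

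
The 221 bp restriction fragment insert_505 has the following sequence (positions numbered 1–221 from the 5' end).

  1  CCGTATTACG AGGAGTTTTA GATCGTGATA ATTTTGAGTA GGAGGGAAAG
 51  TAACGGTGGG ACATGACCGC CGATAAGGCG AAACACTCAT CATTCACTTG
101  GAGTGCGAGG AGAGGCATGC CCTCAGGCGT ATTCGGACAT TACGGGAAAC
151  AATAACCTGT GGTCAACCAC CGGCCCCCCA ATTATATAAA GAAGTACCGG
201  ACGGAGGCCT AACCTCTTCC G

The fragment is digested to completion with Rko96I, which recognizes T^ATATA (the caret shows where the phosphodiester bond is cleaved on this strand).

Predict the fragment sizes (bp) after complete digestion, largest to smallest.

The Rko96I site (TATATA) starts at position 183.
Rko96I cuts after the first base of each site, so after position 183.
Linear molecule, 1 cut → 2 fragments:
  1–183 → 183 bp
  184–221 → 38 bp
Sorted largest to smallest: 183, 38 bp.

183, 38 bp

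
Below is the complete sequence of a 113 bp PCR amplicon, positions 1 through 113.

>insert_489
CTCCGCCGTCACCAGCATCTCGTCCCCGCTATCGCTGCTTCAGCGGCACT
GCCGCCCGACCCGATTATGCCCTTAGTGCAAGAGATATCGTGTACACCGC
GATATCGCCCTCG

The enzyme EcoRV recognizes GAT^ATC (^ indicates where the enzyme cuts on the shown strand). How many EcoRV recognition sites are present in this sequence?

2

GATATC occurs starting at positions 84, 101.
EcoRV cuts at 2 sites.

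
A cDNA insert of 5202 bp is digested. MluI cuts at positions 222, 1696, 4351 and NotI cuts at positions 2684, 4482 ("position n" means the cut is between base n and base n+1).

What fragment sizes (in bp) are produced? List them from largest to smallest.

1667, 1474, 988, 720, 222, 131 bp

Combined cut positions (sorted): 222, 1696, 2684, 4351, 4482.
Linear molecule, 5 cuts → 6 fragments:
  222 − 0 = 222 bp
  1696 − 222 = 1474 bp
  2684 − 1696 = 988 bp
  4351 − 2684 = 1667 bp
  4482 − 4351 = 131 bp
  5202 − 4482 = 720 bp
Sorted largest to smallest: 1667, 1474, 988, 720, 222, 131 bp.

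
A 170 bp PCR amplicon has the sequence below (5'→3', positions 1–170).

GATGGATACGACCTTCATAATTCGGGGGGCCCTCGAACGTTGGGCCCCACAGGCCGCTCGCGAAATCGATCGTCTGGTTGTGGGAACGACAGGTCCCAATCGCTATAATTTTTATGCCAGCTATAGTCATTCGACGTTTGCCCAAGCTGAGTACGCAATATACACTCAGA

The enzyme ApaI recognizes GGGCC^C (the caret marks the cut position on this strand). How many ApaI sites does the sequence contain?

2

GGGCCC occurs starting at positions 27, 42.
ApaI cuts at 2 sites.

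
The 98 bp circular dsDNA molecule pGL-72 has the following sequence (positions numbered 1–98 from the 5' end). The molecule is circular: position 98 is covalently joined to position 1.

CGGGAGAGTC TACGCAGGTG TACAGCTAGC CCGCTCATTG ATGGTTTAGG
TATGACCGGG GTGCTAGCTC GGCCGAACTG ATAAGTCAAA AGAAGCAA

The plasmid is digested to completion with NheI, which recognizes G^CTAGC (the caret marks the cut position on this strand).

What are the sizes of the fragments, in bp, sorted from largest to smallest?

60, 38 bp

NheI sites (GCTAGC) start at positions 25, 63.
NheI cuts after the first base of each site, so after positions 25, 63.
Circular molecule, 2 cuts → 2 fragments:
  26–63 → 38 bp
  64–98 then 1–25 → 35 + 25 = 60 bp
Sorted largest to smallest: 60, 38 bp.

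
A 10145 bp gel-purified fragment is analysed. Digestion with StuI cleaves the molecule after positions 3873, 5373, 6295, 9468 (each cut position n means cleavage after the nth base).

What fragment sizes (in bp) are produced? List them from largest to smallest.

Linear molecule, 4 cuts → 5 fragments:
  3873 − 0 = 3873 bp
  5373 − 3873 = 1500 bp
  6295 − 5373 = 922 bp
  9468 − 6295 = 3173 bp
  10145 − 9468 = 677 bp
Sorted largest to smallest: 3873, 3173, 1500, 922, 677 bp.

3873, 3173, 1500, 922, 677 bp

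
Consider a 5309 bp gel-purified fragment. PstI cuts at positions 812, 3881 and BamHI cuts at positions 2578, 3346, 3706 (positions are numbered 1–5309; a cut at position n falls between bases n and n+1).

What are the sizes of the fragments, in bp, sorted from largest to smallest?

1766, 1428, 812, 768, 360, 175 bp

Combined cut positions (sorted): 812, 2578, 3346, 3706, 3881.
Linear molecule, 5 cuts → 6 fragments:
  812 − 0 = 812 bp
  2578 − 812 = 1766 bp
  3346 − 2578 = 768 bp
  3706 − 3346 = 360 bp
  3881 − 3706 = 175 bp
  5309 − 3881 = 1428 bp
Sorted largest to smallest: 1766, 1428, 812, 768, 360, 175 bp.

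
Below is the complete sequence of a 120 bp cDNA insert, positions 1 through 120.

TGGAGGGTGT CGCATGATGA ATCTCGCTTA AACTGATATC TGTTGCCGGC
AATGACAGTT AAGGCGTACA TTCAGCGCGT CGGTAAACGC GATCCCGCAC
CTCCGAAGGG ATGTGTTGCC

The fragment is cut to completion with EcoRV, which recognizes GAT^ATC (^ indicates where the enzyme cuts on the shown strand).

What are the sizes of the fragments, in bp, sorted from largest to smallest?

The EcoRV site (GATATC) starts at position 35.
EcoRV cuts after base 3 of each site, so after position 37.
Linear molecule, 1 cut → 2 fragments:
  1–37 → 37 bp
  38–120 → 83 bp
Sorted largest to smallest: 83, 37 bp.

83, 37 bp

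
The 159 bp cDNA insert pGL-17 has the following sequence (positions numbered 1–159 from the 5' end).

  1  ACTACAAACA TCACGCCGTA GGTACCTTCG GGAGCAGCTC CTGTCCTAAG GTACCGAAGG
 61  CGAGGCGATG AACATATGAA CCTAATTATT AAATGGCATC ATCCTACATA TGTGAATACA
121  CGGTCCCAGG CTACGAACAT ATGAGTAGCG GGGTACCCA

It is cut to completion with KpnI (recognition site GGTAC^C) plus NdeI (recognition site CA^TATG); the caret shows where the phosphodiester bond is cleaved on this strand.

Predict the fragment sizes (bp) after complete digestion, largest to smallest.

34, 31, 29, 25, 20, 17, 3 bp

KpnI sites (GGTACC) start at positions 21, 50, 152.
KpnI cuts after base 5 of each site (before the last base), so after positions 25, 54, 156.
NdeI sites (CATATG) start at positions 73, 107, 138.
NdeI cuts after base 2 of each site, so after positions 74, 108, 139.
Combined cut positions: 25, 54, 74, 108, 139, 156.
Linear molecule, 6 cuts → 7 fragments:
  1–25 → 25 bp
  26–54 → 29 bp
  55–74 → 20 bp
  75–108 → 34 bp
  109–139 → 31 bp
  140–156 → 17 bp
  157–159 → 3 bp
Sorted largest to smallest: 34, 31, 29, 25, 20, 17, 3 bp.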